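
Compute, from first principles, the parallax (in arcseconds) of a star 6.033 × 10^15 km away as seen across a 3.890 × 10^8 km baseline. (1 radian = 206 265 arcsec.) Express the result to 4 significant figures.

θ ≈ B/d = (3.890 × 10^8) / (6.033 × 10^15) = 6.4479 × 10^-8 rad.
In arcseconds: 6.4479 × 10^-8 × 206265 = 0.0133″.

0.01330 arcsec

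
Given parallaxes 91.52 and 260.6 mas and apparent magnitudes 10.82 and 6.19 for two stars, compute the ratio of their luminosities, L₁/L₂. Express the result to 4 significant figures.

L₁/L₂ = 0.1140

d₁ = 1/p₁ = 1/0.09152″ = 10.927 pc; d₂ = 1/p₂ = 1/0.2606″ = 3.8373 pc.
M₁ = m₁ − 5 log₁₀ d₁ + 5 = 10.82 − 5.1925 + 5 = 10.6275.
M₂ = 6.19 − 2.9201 + 5 = 8.2699.
L₁/L₂ = 10^(0.4(M₂ − M₁)) = 10^(0.4 × (-2.3576)) = 10^(-0.94304) = 0.11401.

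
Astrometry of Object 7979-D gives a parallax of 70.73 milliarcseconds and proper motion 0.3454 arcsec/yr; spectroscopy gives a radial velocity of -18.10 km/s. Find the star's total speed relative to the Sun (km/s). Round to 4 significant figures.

29.38 km/s

d = 1/p = 1/0.07073″ = 14.138 pc.
v_t = 4.740 μ d = 4.740 × 0.3454 × 14.138 = 23.147 km/s.
v = √(v_r² + v_t²) = √((-18.10)² + 23.147²) = √863.394 = 29.384 km/s.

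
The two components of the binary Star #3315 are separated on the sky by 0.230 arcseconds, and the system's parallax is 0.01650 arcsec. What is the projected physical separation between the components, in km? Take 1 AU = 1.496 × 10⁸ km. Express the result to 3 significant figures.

2.09 × 10^9 km

d = 1/p = 1/0.01650″ = 60.606 pc.
At distance d (pc), an angle of θ arcsec spans θ·d AU: s = 0.230 × 60.606 = 13.939 AU.
= 13.939 × 1.496 × 10⁸ km = 2.0853 × 10^9 km.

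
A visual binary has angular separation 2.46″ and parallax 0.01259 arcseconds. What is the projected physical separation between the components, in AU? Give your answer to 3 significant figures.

d = 1/p = 1/0.01259″ = 79.428 pc.
At distance d (pc), an angle of θ arcsec spans θ·d AU: s = 2.46 × 79.428 = 195.39 AU.

195 AU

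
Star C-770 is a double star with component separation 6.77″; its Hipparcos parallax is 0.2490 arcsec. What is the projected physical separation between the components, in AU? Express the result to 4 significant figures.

27.19 AU

d = 1/p = 1/0.2490″ = 4.0161 pc.
At distance d (pc), an angle of θ arcsec spans θ·d AU: s = 6.77 × 4.0161 = 27.189 AU.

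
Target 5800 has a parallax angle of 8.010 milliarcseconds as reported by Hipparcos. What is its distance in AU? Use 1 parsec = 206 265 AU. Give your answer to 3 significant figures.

p = 8.010 milliarcseconds = 0.008010 arcsec.
d = 1/p = 1/0.008010 = 124.84 pc.
In AU: 124.84 × 206265 = 2.5750 × 10^7 AU.

2.58 × 10^7 AU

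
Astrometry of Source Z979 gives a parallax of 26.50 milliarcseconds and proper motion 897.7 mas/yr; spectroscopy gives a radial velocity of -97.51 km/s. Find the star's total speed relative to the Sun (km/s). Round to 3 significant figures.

188 km/s

d = 1/p = 1/0.02650″ = 37.736 pc.
μ = 897.7 mas/yr = 0.8977 ″/yr.
v_t = 4.740 μ d = 4.740 × 0.8977 × 37.736 = 160.57 km/s.
v = √(v_r² + v_t²) = √((-97.51)² + 160.57²) = √35290.9 = 187.86 km/s.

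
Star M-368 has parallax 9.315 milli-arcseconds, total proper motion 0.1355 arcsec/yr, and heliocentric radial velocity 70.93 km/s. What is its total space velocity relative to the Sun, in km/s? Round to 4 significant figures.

d = 1/p = 1/0.009315″ = 107.35 pc.
v_t = 4.740 μ d = 4.740 × 0.1355 × 107.35 = 68.948 km/s.
v = √(v_r² + v_t²) = √(70.93² + 68.948²) = √9784.89 = 98.919 km/s.

98.92 km/s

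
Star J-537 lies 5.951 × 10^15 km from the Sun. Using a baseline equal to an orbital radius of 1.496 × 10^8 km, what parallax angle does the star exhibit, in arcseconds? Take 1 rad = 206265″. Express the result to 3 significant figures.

0.00519 arcsec

θ ≈ B/d = (1.496 × 10^8) / (5.951 × 10^15) = 2.5139 × 10^-8 rad.
In arcseconds: 2.5139 × 10^-8 × 206265 = 0.0051853″.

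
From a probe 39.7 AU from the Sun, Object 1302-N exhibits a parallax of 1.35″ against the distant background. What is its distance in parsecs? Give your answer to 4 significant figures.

With baseline B (in AU) and parallax p (in arcsec), d = B/p parsecs.
d = 39.7 / 1.35 = 29.407 pc.

29.41 pc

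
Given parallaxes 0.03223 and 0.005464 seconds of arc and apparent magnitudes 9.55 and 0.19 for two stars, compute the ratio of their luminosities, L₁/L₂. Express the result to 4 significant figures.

d₁ = 1/p₁ = 1/0.03223″ = 31.027 pc; d₂ = 1/p₂ = 1/0.005464″ = 183.02 pc.
M₁ = m₁ − 5 log₁₀ d₁ + 5 = 9.55 − 7.4587 + 5 = 7.0913.
M₂ = 0.19 − 11.3125 + 5 = -6.1225.
L₁/L₂ = 10^(0.4(M₂ − M₁)) = 10^(0.4 × (-13.2138)) = 10^(-5.28552) = 0.0000051818.

L₁/L₂ = 5.182 × 10^-6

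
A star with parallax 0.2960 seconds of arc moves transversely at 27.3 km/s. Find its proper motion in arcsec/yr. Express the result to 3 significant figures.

1.70 arcsec/yr

d = 1/p = 1/0.2960″ = 3.3784 pc.
μ = v_t / (4.74 d) = 27.3 / (4.74 × 3.3784) = 27.3 / 16.014 = 1.7048 ″/yr.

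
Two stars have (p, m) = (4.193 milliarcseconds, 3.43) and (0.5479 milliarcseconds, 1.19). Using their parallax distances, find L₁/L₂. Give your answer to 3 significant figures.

L₁/L₂ = 0.00217

d₁ = 1/p₁ = 1/0.004193″ = 238.49 pc; d₂ = 1/p₂ = 1/0.0005479″ = 1825.2 pc.
M₁ = m₁ − 5 log₁₀ d₁ + 5 = 3.43 − 11.8874 + 5 = -3.4574.
M₂ = 1.19 − 16.3066 + 5 = -10.1166.
L₁/L₂ = 10^(0.4(M₂ − M₁)) = 10^(0.4 × (-6.6592)) = 10^(-2.66368) = 0.0021693.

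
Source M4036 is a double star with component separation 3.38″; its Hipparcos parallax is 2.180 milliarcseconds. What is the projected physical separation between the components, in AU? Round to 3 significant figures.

1550 AU

d = 1/p = 1/0.002180″ = 458.72 pc.
At distance d (pc), an angle of θ arcsec spans θ·d AU: s = 3.38 × 458.72 = 1550.5 AU.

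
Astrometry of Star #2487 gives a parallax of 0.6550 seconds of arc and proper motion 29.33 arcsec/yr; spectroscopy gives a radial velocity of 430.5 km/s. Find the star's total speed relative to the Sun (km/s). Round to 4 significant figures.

480.0 km/s

d = 1/p = 1/0.6550″ = 1.5267 pc.
v_t = 4.740 μ d = 4.740 × 29.33 × 1.5267 = 212.25 km/s.
v = √(v_r² + v_t²) = √(430.5² + 212.25²) = √230380 = 479.98 km/s.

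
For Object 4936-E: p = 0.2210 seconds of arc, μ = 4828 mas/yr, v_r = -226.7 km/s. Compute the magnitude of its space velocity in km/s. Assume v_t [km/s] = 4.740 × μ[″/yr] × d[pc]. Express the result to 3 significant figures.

d = 1/p = 1/0.2210″ = 4.5249 pc.
μ = 4828 mas/yr = 4.828 ″/yr.
v_t = 4.740 μ d = 4.740 × 4.828 × 4.5249 = 103.55 km/s.
v = √(v_r² + v_t²) = √((-226.7)² + 103.55²) = √62115.5 = 249.23 km/s.

249 km/s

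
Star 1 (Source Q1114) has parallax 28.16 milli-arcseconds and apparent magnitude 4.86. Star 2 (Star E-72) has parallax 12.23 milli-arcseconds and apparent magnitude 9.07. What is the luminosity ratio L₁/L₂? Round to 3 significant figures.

d₁ = 1/p₁ = 1/0.02816″ = 35.511 pc; d₂ = 1/p₂ = 1/0.01223″ = 81.766 pc.
M₁ = m₁ − 5 log₁₀ d₁ + 5 = 4.86 − 7.7518 + 5 = 2.1082.
M₂ = 9.07 − 9.5629 + 5 = 4.5071.
L₁/L₂ = 10^(0.4(M₂ − M₁)) = 10^(0.4 × 2.3989) = 10^0.95956 = 9.1109.

L₁/L₂ = 9.11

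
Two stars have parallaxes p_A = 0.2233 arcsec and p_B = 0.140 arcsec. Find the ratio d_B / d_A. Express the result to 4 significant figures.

Since d = 1/p, d_B/d_A = p_A/p_B.
= 0.2233 / 0.140 = 1.595.

1.595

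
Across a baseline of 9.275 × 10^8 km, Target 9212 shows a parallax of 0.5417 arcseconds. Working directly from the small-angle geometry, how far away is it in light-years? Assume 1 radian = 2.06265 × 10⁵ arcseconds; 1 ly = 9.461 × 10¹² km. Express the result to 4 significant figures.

37.33 ly

θ = 0.5417″ = 0.5417/206265 = 2.6262 × 10^-6 rad.
d = B/θ = (9.275 × 10^8) / (2.6262 × 10^-6) = 3.5317 × 10^14 km = (3.5317 × 10^14) / (9.461 × 10^12) ly = 37.329 ly.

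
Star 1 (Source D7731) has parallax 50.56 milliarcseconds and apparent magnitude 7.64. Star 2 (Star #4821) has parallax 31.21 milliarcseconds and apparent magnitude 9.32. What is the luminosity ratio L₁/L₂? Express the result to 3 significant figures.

d₁ = 1/p₁ = 1/0.05056″ = 19.778 pc; d₂ = 1/p₂ = 1/0.03121″ = 32.041 pc.
M₁ = m₁ − 5 log₁₀ d₁ + 5 = 7.64 − 6.4809 + 5 = 6.1591.
M₂ = 9.32 − 7.5285 + 5 = 6.7915.
L₁/L₂ = 10^(0.4(M₂ − M₁)) = 10^(0.4 × 0.6324) = 10^0.25296 = 1.7904.

L₁/L₂ = 1.79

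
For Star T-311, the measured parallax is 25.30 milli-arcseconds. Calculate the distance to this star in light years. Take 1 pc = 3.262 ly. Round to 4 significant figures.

128.9 light years

p = 25.30 milli-arcseconds = 0.02530 arcsec.
d = 1/p = 1/0.02530 = 39.526 pc.
In light-years: 39.526 × 3.262 = 128.93 ly.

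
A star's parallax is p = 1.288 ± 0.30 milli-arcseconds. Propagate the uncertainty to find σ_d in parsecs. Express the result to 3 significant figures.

d = 1/p, so σ_d = σ_p / p².
σ_d = 0.000300 / (0.001288)² = 0.000300 / 0.0000016589 = 180.84 pc.

181 pc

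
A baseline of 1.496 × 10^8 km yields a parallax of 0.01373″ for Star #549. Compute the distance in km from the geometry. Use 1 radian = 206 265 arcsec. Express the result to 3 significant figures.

θ = 0.01373″ = 0.01373/206265 = 6.6565 × 10^-8 rad.
d = B/θ = (1.496 × 10^8) / (6.6565 × 10^-8) = 2.2474 × 10^15 km.

2.25 × 10^15 km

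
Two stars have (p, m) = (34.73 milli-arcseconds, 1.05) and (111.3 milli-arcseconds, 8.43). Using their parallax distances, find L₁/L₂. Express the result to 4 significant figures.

d₁ = 1/p₁ = 1/0.03473″ = 28.794 pc; d₂ = 1/p₂ = 1/0.1113″ = 8.9847 pc.
M₁ = m₁ − 5 log₁₀ d₁ + 5 = 1.05 − 7.2965 + 5 = -1.2465.
M₂ = 8.43 − 4.7675 + 5 = 8.6625.
L₁/L₂ = 10^(0.4(M₂ − M₁)) = 10^(0.4 × 9.9090) = 10^3.96360 = 9196.

L₁/L₂ = 9196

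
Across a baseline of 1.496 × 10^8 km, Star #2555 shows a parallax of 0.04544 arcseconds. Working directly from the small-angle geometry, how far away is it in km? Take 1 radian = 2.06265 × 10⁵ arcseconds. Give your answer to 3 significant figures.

θ = 0.04544″ = 0.04544/206265 = 2.2030 × 10^-7 rad.
d = B/θ = (1.496 × 10^8) / (2.2030 × 10^-7) = 6.7907 × 10^14 km.

6.79 × 10^14 km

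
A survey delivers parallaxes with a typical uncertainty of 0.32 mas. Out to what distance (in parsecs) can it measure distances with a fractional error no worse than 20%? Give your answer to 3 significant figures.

625 pc

σ_d/d = σ_p/p, so the condition is σ_p/p ≤ 0.20, i.e. p ≥ σ_p/0.20.
p_min = 0.32/0.20 = 1.6 mas = 0.0016 arcsec.
d_max = 1/p_min = 1/0.0016 = 625 pc.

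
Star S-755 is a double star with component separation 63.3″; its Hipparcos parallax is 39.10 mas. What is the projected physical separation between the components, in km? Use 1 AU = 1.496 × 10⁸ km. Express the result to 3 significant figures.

d = 1/p = 1/0.03910″ = 25.575 pc.
At distance d (pc), an angle of θ arcsec spans θ·d AU: s = 63.3 × 25.575 = 1618.9 AU.
= 1618.9 × 1.496 × 10⁸ km = 2.4219 × 10^11 km.

2.42 × 10^11 km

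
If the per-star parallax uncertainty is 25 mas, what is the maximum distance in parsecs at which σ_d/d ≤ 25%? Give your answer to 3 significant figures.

σ_d/d = σ_p/p, so the condition is σ_p/p ≤ 0.25, i.e. p ≥ σ_p/0.25.
p_min = 25/0.25 = 100 mas = 0.1 arcsec.
d_max = 1/p_min = 1/0.1 = 10 pc.

10.0 pc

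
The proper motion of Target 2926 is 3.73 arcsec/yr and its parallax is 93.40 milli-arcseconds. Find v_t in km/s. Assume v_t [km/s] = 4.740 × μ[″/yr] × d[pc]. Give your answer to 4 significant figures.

d = 1/p = 1/0.09340″ = 10.707 pc.
v_t = 4.74 × μ × d = 4.74 × 3.73 × 10.707 = 189.3 km/s.

189.3 km/s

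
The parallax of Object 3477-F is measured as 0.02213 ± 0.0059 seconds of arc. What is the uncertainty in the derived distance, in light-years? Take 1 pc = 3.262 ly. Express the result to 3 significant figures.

d = 1/p, so σ_d = σ_p / p².
σ_d = 0.00590 / (0.02213)² = 0.00590 / 0.00048974 = 12.047 pc = 12.047 × 3.262 ly = 39.297 ly.

39.3 ly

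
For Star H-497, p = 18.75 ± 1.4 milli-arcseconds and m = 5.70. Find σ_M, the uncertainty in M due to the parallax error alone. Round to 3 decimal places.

σ_M = 0.162 mag

M = m − 5 log₁₀ d + 5 = m + 5 log₁₀ p + 5, so ∂M/∂p = 5/(p ln 10).
σ_M = (5/ln 10) · (σ_p/p) = 2.1715 × 1.4/18.75 = 2.1715 × 0.074667 = 0.16214.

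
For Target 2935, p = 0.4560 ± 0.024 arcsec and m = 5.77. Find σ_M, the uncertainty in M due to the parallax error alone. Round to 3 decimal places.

M = m − 5 log₁₀ d + 5 = m + 5 log₁₀ p + 5, so ∂M/∂p = 5/(p ln 10).
σ_M = (5/ln 10) · (σ_p/p) = 2.1715 × 0.024/0.4560 = 2.1715 × 0.052632 = 0.11429.

σ_M = 0.114 mag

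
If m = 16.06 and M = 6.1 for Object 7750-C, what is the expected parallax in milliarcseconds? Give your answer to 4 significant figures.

m − M = 16.06 − 6.1 = 9.96.
d = 10^((m−M)/5 + 1) = 10^2.992 = 981.75 pc.
p = 1/d = 1/981.75 = 0.0010186 arcsec = 1.0186 mas.

1.019 mas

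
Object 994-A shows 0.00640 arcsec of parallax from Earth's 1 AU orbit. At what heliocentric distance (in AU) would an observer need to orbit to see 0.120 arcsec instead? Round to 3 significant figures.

Parallax scales linearly with baseline: p ∝ B, so B = p_target / p_Earth × 1 AU.
B = 0.120 / 0.00640 = 18.75 AU.

18.8 AU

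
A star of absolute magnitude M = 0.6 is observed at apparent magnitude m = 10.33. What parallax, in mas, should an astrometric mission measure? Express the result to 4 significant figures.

m − M = 10.33 − 0.6 = 9.73.
d = 10^((m−M)/5 + 1) = 10^2.946 = 883.08 pc.
p = 1/d = 1/883.08 = 0.0011324 arcsec = 1.1324 mas.

1.132 mas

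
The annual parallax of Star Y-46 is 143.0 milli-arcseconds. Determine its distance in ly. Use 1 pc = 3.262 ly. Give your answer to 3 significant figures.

22.8 ly

p = 143.0 milli-arcseconds = 0.1430 arcsec.
d = 1/p = 1/0.1430 = 6.993 pc.
In light-years: 6.993 × 3.262 = 22.811 ly.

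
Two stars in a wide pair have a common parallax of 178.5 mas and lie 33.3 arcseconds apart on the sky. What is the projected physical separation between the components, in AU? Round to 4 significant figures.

d = 1/p = 1/0.1785″ = 5.6022 pc.
At distance d (pc), an angle of θ arcsec spans θ·d AU: s = 33.3 × 5.6022 = 186.55 AU.

186.6 AU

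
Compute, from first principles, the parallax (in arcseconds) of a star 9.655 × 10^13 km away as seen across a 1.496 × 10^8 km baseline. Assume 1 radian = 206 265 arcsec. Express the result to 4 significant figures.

0.3196 arcsec

θ ≈ B/d = (1.496 × 10^8) / (9.655 × 10^13) = 1.5495 × 10^-6 rad.
In arcseconds: 1.5495 × 10^-6 × 206265 = 0.31961″.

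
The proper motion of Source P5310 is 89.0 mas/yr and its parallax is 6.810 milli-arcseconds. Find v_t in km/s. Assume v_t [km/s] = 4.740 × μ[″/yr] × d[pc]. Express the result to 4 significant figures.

61.95 km/s

d = 1/p = 1/0.006810″ = 146.84 pc.
μ = 89.0 mas/yr = 0.0890 ″/yr.
v_t = 4.74 × μ × d = 4.74 × 0.0890 × 146.84 = 61.946 km/s.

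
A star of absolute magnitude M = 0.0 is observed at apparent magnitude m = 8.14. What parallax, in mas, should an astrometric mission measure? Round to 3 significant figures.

m − M = 8.14 − 0.0 = 8.14.
d = 10^((m−M)/5 + 1) = 10^2.628 = 424.62 pc.
p = 1/d = 1/424.62 = 0.002355 arcsec = 2.355 mas.

2.36 mas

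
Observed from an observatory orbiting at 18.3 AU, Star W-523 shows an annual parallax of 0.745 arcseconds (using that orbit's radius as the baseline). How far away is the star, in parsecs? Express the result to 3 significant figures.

24.6 pc

With baseline B (in AU) and parallax p (in arcsec), d = B/p parsecs.
d = 18.3 / 0.745 = 24.564 pc.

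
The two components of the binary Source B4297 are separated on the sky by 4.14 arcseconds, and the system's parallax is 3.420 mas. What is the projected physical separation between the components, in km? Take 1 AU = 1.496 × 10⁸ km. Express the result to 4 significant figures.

d = 1/p = 1/0.003420″ = 292.4 pc.
At distance d (pc), an angle of θ arcsec spans θ·d AU: s = 4.14 × 292.4 = 1210.5 AU.
= 1210.5 × 1.496 × 10⁸ km = 1.8109 × 10^11 km.

1.811 × 10^11 km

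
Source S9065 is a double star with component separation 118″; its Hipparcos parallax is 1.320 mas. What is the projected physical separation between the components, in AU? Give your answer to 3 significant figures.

89400 AU

d = 1/p = 1/0.001320″ = 757.58 pc.
At distance d (pc), an angle of θ arcsec spans θ·d AU: s = 118 × 757.58 = 89394 AU.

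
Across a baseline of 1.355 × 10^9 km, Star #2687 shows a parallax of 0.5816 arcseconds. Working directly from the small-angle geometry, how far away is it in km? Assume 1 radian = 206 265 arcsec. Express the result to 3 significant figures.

θ = 0.5816″ = 0.5816/206265 = 2.8197 × 10^-6 rad.
d = B/θ = (1.355 × 10^9) / (2.8197 × 10^-6) = 4.8055 × 10^14 km.

4.81 × 10^14 km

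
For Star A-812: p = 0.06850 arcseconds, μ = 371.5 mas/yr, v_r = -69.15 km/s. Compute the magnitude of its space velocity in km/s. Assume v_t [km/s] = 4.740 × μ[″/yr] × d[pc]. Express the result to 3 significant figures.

d = 1/p = 1/0.06850″ = 14.599 pc.
μ = 371.5 mas/yr = 0.3715 ″/yr.
v_t = 4.740 μ d = 4.740 × 0.3715 × 14.599 = 25.708 km/s.
v = √(v_r² + v_t²) = √((-69.15)² + 25.708²) = √5442.62 = 73.774 km/s.

73.8 km/s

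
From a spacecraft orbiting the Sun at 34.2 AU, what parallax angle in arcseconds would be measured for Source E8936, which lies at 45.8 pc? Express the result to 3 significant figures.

p (arcsec) = B (AU) / d (pc).
p = 34.2 / 45.8 = 0.74672 arcsec.

0.747 arcsec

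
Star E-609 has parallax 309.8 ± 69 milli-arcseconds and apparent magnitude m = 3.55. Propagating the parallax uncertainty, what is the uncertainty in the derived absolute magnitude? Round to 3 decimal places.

σ_M = 0.484 mag

M = m − 5 log₁₀ d + 5 = m + 5 log₁₀ p + 5, so ∂M/∂p = 5/(p ln 10).
σ_M = (5/ln 10) · (σ_p/p) = 2.1715 × 69/309.8 = 2.1715 × 0.22272 = 0.48364.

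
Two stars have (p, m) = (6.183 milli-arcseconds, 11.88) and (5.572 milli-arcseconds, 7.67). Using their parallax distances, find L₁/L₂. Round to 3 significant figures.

d₁ = 1/p₁ = 1/0.006183″ = 161.73 pc; d₂ = 1/p₂ = 1/0.005572″ = 179.47 pc.
M₁ = m₁ − 5 log₁₀ d₁ + 5 = 11.88 − 11.0440 + 5 = 5.8360.
M₂ = 7.67 − 11.2700 + 5 = 1.4000.
L₁/L₂ = 10^(0.4(M₂ − M₁)) = 10^(0.4 × (-4.4360)) = 10^(-1.77440) = 0.016811.

L₁/L₂ = 0.0168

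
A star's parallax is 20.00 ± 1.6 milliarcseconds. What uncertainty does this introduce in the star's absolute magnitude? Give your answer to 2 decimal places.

σ_M = 0.17 mag

M = m − 5 log₁₀ d + 5 = m + 5 log₁₀ p + 5, so ∂M/∂p = 5/(p ln 10).
σ_M = (5/ln 10) · (σ_p/p) = 2.1715 × 1.6/20.00 = 2.1715 × 0.08 = 0.17372.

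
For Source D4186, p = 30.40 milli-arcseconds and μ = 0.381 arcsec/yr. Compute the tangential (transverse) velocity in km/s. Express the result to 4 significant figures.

d = 1/p = 1/0.03040″ = 32.895 pc.
v_t = 4.74 × μ × d = 4.74 × 0.381 × 32.895 = 59.406 km/s.

59.41 km/s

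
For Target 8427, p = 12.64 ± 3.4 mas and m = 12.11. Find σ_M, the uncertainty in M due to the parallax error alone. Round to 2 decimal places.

σ_M = 0.58 mag

M = m − 5 log₁₀ d + 5 = m + 5 log₁₀ p + 5, so ∂M/∂p = 5/(p ln 10).
σ_M = (5/ln 10) · (σ_p/p) = 2.1715 × 3.4/12.64 = 2.1715 × 0.26899 = 0.58411.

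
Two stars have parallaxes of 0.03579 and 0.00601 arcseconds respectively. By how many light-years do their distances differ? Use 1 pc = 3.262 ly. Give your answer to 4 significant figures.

d_A = 1/0.03579″ = 27.941 pc; d_B = 1/0.006010″ = 166.39 pc.
|d_B − d_A| = |166.39 − 27.941| = 138.45 pc = 138.45 × 3.262 ly = 451.62 ly.

451.6 ly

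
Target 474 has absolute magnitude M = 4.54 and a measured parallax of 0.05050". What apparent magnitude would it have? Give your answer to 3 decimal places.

m = 6.024

d = 1/p = 1/0.05050″ = 19.802 pc.
m − M = 5 log₁₀ d − 5 = 5 log₁₀(19.802) − 5 = 6.4835 − 5 = 1.4835.
m = M + (m − M) = 4.54 + 1.4835 = 6.024.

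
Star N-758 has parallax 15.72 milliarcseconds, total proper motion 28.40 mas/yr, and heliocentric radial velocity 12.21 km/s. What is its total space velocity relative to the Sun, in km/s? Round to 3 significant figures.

d = 1/p = 1/0.01572″ = 63.613 pc.
μ = 28.40 mas/yr = 0.02840 ″/yr.
v_t = 4.740 μ d = 4.740 × 0.02840 × 63.613 = 8.5633 km/s.
v = √(v_r² + v_t²) = √(12.21² + 8.5633²) = √222.414 = 14.914 km/s.

14.9 km/s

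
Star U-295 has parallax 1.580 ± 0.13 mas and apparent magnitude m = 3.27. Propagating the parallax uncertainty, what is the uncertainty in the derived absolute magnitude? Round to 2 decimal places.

M = m − 5 log₁₀ d + 5 = m + 5 log₁₀ p + 5, so ∂M/∂p = 5/(p ln 10).
σ_M = (5/ln 10) · (σ_p/p) = 2.1715 × 0.13/1.580 = 2.1715 × 0.082278 = 0.17867.

σ_M = 0.18 mag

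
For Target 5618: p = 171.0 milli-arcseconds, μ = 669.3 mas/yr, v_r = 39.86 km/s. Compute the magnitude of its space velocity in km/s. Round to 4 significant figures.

d = 1/p = 1/0.1710″ = 5.848 pc.
μ = 669.3 mas/yr = 0.6693 ″/yr.
v_t = 4.740 μ d = 4.740 × 0.6693 × 5.848 = 18.553 km/s.
v = √(v_r² + v_t²) = √(39.86² + 18.553²) = √1933.03 = 43.966 km/s.

43.97 km/s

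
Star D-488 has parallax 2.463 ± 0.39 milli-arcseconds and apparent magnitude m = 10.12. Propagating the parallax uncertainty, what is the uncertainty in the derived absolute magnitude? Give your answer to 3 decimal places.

M = m − 5 log₁₀ d + 5 = m + 5 log₁₀ p + 5, so ∂M/∂p = 5/(p ln 10).
σ_M = (5/ln 10) · (σ_p/p) = 2.1715 × 0.39/2.463 = 2.1715 × 0.15834 = 0.34384.

σ_M = 0.344 mag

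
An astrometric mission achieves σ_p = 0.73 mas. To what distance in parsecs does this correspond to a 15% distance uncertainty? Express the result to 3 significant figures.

205 pc

σ_d/d = σ_p/p, so the condition is σ_p/p ≤ 0.15, i.e. p ≥ σ_p/0.15.
p_min = 0.73/0.15 = 4.8667 mas = 0.0048667 arcsec.
d_max = 1/p_min = 1/0.0048667 = 205.48 pc.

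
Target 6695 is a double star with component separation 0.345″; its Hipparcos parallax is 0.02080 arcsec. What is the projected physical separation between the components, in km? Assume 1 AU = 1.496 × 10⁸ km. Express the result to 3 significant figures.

2.48 × 10^9 km

d = 1/p = 1/0.02080″ = 48.077 pc.
At distance d (pc), an angle of θ arcsec spans θ·d AU: s = 0.345 × 48.077 = 16.587 AU.
= 16.587 × 1.496 × 10⁸ km = 2.4814 × 10^9 km.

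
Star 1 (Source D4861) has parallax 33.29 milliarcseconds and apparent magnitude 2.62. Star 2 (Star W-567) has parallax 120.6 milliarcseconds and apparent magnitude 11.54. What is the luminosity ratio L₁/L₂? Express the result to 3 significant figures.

L₁/L₂ = 48500

d₁ = 1/p₁ = 1/0.03329″ = 30.039 pc; d₂ = 1/p₂ = 1/0.1206″ = 8.2919 pc.
M₁ = m₁ − 5 log₁₀ d₁ + 5 = 2.62 − 7.3884 + 5 = 0.2316.
M₂ = 11.54 − 4.5933 + 5 = 11.9467.
L₁/L₂ = 10^(0.4(M₂ − M₁)) = 10^(0.4 × 11.7151) = 10^4.68604 = 48533.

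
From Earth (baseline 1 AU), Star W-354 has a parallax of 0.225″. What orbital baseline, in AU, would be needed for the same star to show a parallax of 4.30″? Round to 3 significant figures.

19.1 AU

Parallax scales linearly with baseline: p ∝ B, so B = p_target / p_Earth × 1 AU.
B = 4.30 / 0.225 = 19.111 AU.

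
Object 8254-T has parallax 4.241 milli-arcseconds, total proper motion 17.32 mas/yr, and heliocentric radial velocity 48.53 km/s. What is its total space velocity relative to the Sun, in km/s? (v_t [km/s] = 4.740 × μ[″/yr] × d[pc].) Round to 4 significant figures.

52.25 km/s

d = 1/p = 1/0.004241″ = 235.79 pc.
μ = 17.32 mas/yr = 0.01732 ″/yr.
v_t = 4.740 μ d = 4.740 × 0.01732 × 235.79 = 19.358 km/s.
v = √(v_r² + v_t²) = √(48.53² + 19.358²) = √2729.89 = 52.248 km/s.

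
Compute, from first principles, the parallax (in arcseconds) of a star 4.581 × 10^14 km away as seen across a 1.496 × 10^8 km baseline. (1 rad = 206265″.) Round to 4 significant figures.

0.06736 arcsec

θ ≈ B/d = (1.496 × 10^8) / (4.581 × 10^14) = 3.2657 × 10^-7 rad.
In arcseconds: 3.2657 × 10^-7 × 206265 = 0.06736″.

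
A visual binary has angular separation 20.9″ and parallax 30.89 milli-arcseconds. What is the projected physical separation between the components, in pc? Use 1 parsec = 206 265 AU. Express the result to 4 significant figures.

0.003280 pc

d = 1/p = 1/0.03089″ = 32.373 pc.
At distance d (pc), an angle of θ arcsec spans θ·d AU: s = 20.9 × 32.373 = 676.6 AU.
= 676.6 / 206265 = 0.0032802 pc.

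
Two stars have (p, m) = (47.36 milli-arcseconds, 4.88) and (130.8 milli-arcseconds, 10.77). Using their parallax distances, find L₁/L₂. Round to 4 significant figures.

L₁/L₂ = 1731

d₁ = 1/p₁ = 1/0.04736″ = 21.115 pc; d₂ = 1/p₂ = 1/0.1308″ = 7.6453 pc.
M₁ = m₁ − 5 log₁₀ d₁ + 5 = 4.88 − 6.6230 + 5 = 3.2570.
M₂ = 10.77 − 4.4170 + 5 = 11.3530.
L₁/L₂ = 10^(0.4(M₂ − M₁)) = 10^(0.4 × 8.0960) = 10^3.23840 = 1731.4.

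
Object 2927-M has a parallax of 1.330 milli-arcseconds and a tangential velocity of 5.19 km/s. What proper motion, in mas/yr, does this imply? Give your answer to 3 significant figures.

1.46 mas/yr

d = 1/p = 1/0.001330″ = 751.88 pc.
μ = v_t / (4.74 d) = 5.19 / (4.74 × 751.88) = 5.19 / 3563.9 = 0.0014563 ″/yr = 1.4563 mas/yr.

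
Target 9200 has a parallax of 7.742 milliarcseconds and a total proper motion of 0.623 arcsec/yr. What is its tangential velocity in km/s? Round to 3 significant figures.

381 km/s

d = 1/p = 1/0.007742″ = 129.17 pc.
v_t = 4.74 × μ × d = 4.74 × 0.623 × 129.17 = 381.44 km/s.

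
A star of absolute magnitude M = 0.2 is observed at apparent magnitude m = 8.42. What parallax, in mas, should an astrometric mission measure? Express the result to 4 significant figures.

m − M = 8.42 − 0.2 = 8.22.
d = 10^((m−M)/5 + 1) = 10^2.644 = 440.55 pc.
p = 1/d = 1/440.55 = 0.0022699 arcsec = 2.2699 mas.

2.270 mas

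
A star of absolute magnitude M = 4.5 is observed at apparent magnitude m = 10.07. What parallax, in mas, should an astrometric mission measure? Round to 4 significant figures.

m − M = 10.07 − 4.5 = 5.57.
d = 10^((m−M)/5 + 1) = 10^2.114 = 130.02 pc.
p = 1/d = 1/130.02 = 0.0076911 arcsec = 7.6911 mas.

7.691 mas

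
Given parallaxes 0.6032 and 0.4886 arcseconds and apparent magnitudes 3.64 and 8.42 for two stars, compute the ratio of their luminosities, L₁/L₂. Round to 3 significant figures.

L₁/L₂ = 53.6

d₁ = 1/p₁ = 1/0.6032″ = 1.6578 pc; d₂ = 1/p₂ = 1/0.4886″ = 2.0467 pc.
M₁ = m₁ − 5 log₁₀ d₁ + 5 = 3.64 − 1.0977 + 5 = 7.5423.
M₂ = 8.42 − 1.5553 + 5 = 11.8647.
L₁/L₂ = 10^(0.4(M₂ − M₁)) = 10^(0.4 × 4.3224) = 10^1.72896 = 53.575.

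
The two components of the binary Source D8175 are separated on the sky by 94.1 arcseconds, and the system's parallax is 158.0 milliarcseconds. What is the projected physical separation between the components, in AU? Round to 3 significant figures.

596 AU

d = 1/p = 1/0.1580″ = 6.3291 pc.
At distance d (pc), an angle of θ arcsec spans θ·d AU: s = 94.1 × 6.3291 = 595.57 AU.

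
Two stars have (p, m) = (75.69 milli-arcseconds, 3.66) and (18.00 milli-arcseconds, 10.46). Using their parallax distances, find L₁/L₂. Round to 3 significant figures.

L₁/L₂ = 29.7

d₁ = 1/p₁ = 1/0.07569″ = 13.212 pc; d₂ = 1/p₂ = 1/0.01800″ = 55.556 pc.
M₁ = m₁ − 5 log₁₀ d₁ + 5 = 3.66 − 5.6048 + 5 = 3.0552.
M₂ = 10.46 − 8.7237 + 5 = 6.7363.
L₁/L₂ = 10^(0.4(M₂ − M₁)) = 10^(0.4 × 3.6811) = 10^1.47244 = 29.678.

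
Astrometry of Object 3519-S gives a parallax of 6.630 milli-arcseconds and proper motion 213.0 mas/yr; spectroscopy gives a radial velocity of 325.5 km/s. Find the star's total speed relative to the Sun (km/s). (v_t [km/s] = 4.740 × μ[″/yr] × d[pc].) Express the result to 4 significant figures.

d = 1/p = 1/0.006630″ = 150.83 pc.
μ = 213.0 mas/yr = 0.2130 ″/yr.
v_t = 4.740 μ d = 4.740 × 0.2130 × 150.83 = 152.28 km/s.
v = √(v_r² + v_t²) = √(325.5² + 152.28²) = √129139 = 359.36 km/s.

359.4 km/s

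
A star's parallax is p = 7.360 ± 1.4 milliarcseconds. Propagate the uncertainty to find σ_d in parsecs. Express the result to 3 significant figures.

d = 1/p, so σ_d = σ_p / p².
σ_d = 0.00140 / (0.007360)² = 0.00140 / 0.00005417 = 25.845 pc.

25.8 pc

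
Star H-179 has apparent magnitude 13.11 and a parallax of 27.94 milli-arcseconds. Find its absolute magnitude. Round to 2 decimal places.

M = 10.34

d = 1/p = 1/0.02794″ = 35.791 pc.
m − M = 5 log₁₀(35.791) − 5 = 7.7689 − 5 = 2.7689.
M = m − (m − M) = 13.11 − 2.7689 = 10.34.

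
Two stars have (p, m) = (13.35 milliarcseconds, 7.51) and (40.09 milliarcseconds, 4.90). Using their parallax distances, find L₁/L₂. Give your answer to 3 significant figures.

d₁ = 1/p₁ = 1/0.01335″ = 74.906 pc; d₂ = 1/p₂ = 1/0.04009″ = 24.944 pc.
M₁ = m₁ − 5 log₁₀ d₁ + 5 = 7.51 − 9.3726 + 5 = 3.1374.
M₂ = 4.90 − 6.9848 + 5 = 2.9152.
L₁/L₂ = 10^(0.4(M₂ − M₁)) = 10^(0.4 × (-0.2222)) = 10^(-0.08888) = 0.81493.

L₁/L₂ = 0.815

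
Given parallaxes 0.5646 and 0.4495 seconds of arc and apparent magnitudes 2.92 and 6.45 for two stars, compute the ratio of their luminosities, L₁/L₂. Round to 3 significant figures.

L₁/L₂ = 16.4

d₁ = 1/p₁ = 1/0.5646″ = 1.7712 pc; d₂ = 1/p₂ = 1/0.4495″ = 2.2247 pc.
M₁ = m₁ − 5 log₁₀ d₁ + 5 = 2.92 − 1.2413 + 5 = 6.6787.
M₂ = 6.45 − 1.7364 + 5 = 9.7136.
L₁/L₂ = 10^(0.4(M₂ − M₁)) = 10^(0.4 × 3.0349) = 10^1.21396 = 16.367.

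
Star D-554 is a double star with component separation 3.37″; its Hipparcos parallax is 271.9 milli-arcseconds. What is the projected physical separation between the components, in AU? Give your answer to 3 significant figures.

12.4 AU

d = 1/p = 1/0.2719″ = 3.6778 pc.
At distance d (pc), an angle of θ arcsec spans θ·d AU: s = 3.37 × 3.6778 = 12.394 AU.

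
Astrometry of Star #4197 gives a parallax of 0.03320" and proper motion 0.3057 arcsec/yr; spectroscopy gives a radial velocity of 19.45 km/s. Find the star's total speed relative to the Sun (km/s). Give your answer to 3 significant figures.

d = 1/p = 1/0.03320″ = 30.12 pc.
v_t = 4.740 μ d = 4.740 × 0.3057 × 30.12 = 43.644 km/s.
v = √(v_r² + v_t²) = √(19.45² + 43.644²) = √2283.1 = 47.782 km/s.

47.8 km/s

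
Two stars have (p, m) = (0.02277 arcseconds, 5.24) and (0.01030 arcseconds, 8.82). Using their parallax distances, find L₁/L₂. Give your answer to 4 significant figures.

d₁ = 1/p₁ = 1/0.02277″ = 43.917 pc; d₂ = 1/p₂ = 1/0.01030″ = 97.087 pc.
M₁ = m₁ − 5 log₁₀ d₁ + 5 = 5.24 − 8.2132 + 5 = 2.0268.
M₂ = 8.82 − 9.9358 + 5 = 3.8842.
L₁/L₂ = 10^(0.4(M₂ − M₁)) = 10^(0.4 × 1.8574) = 10^0.74296 = 5.533.

L₁/L₂ = 5.533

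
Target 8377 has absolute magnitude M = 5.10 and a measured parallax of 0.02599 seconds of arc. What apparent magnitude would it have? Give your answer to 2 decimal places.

d = 1/p = 1/0.02599″ = 38.476 pc.
m − M = 5 log₁₀ d − 5 = 5 log₁₀(38.476) − 5 = 7.9259 − 5 = 2.9259.
m = M + (m − M) = 5.10 + 2.9259 = 8.03.

m = 8.03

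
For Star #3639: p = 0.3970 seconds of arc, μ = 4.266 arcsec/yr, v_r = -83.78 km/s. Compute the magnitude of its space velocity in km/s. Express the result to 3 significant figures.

d = 1/p = 1/0.3970″ = 2.5189 pc.
v_t = 4.740 μ d = 4.740 × 4.266 × 2.5189 = 50.934 km/s.
v = √(v_r² + v_t²) = √((-83.78)² + 50.934²) = √9613.36 = 98.048 km/s.

98.0 km/s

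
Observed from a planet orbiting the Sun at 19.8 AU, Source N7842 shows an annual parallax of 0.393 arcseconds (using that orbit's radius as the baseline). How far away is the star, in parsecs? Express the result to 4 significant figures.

With baseline B (in AU) and parallax p (in arcsec), d = B/p parsecs.
d = 19.8 / 0.393 = 50.382 pc.

50.38 pc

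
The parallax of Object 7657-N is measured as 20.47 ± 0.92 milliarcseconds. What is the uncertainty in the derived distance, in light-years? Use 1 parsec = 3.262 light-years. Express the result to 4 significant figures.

d = 1/p, so σ_d = σ_p / p².
σ_d = 0.000920 / (0.02047)² = 0.000920 / 0.00041902 = 2.1956 pc = 2.1956 × 3.262 ly = 7.162 ly.

7.162 ly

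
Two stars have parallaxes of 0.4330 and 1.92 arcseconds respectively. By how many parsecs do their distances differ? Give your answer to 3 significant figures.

d_A = 1/0.4330″ = 2.3095 pc; d_B = 1/1.920″ = 0.52083 pc.
|d_B − d_A| = |0.52083 − 2.3095| = 1.7887 pc.

1.79 pc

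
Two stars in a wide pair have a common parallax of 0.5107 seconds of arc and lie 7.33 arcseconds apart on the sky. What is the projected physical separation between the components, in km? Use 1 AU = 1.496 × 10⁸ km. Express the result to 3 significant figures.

d = 1/p = 1/0.5107″ = 1.9581 pc.
At distance d (pc), an angle of θ arcsec spans θ·d AU: s = 7.33 × 1.9581 = 14.353 AU.
= 14.353 × 1.496 × 10⁸ km = 2.1472 × 10^9 km.

2.15 × 10^9 km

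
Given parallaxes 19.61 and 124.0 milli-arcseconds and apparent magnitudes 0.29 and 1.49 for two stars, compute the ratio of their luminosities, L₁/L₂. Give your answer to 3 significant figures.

d₁ = 1/p₁ = 1/0.01961″ = 50.994 pc; d₂ = 1/p₂ = 1/0.1240″ = 8.0645 pc.
M₁ = m₁ − 5 log₁₀ d₁ + 5 = 0.29 − 8.5376 + 5 = -3.2476.
M₂ = 1.49 − 4.5329 + 5 = 1.9571.
L₁/L₂ = 10^(0.4(M₂ − M₁)) = 10^(0.4 × 5.2047) = 10^2.08188 = 120.75.

L₁/L₂ = 121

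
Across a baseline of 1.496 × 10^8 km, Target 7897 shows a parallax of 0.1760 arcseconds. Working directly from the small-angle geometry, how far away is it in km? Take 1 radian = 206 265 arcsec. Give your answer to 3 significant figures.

θ = 0.1760″ = 0.1760/206265 = 8.5327 × 10^-7 rad.
d = B/θ = (1.496 × 10^8) / (8.5327 × 10^-7) = 1.7533 × 10^14 km.

1.75 × 10^14 km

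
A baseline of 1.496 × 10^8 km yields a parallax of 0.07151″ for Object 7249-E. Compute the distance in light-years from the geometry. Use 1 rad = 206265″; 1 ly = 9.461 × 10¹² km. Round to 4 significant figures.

θ = 0.07151″ = 0.07151/206265 = 3.4669 × 10^-7 rad.
d = B/θ = (1.496 × 10^8) / (3.4669 × 10^-7) = 4.3151 × 10^14 km = (4.3151 × 10^14) / (9.461 × 10^12) ly = 45.609 ly.

45.61 ly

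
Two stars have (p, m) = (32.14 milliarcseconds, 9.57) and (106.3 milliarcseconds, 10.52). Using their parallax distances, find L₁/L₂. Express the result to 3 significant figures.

d₁ = 1/p₁ = 1/0.03214″ = 31.114 pc; d₂ = 1/p₂ = 1/0.1063″ = 9.4073 pc.
M₁ = m₁ − 5 log₁₀ d₁ + 5 = 9.57 − 7.4648 + 5 = 7.1052.
M₂ = 10.52 − 4.8673 + 5 = 10.6527.
L₁/L₂ = 10^(0.4(M₂ − M₁)) = 10^(0.4 × 3.5475) = 10^1.41900 = 26.242.

L₁/L₂ = 26.2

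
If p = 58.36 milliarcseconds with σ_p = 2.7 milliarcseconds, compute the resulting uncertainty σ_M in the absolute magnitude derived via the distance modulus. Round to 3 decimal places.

σ_M = 0.100 mag

M = m − 5 log₁₀ d + 5 = m + 5 log₁₀ p + 5, so ∂M/∂p = 5/(p ln 10).
σ_M = (5/ln 10) · (σ_p/p) = 2.1715 × 2.7/58.36 = 2.1715 × 0.046265 = 0.10046.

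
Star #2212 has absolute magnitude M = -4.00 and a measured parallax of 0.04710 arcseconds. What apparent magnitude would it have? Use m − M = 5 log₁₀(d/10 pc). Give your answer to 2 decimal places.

m = -2.37

d = 1/p = 1/0.04710″ = 21.231 pc.
m − M = 5 log₁₀ d − 5 = 5 log₁₀(21.231) − 5 = 6.6349 − 5 = 1.6349.
m = M + (m − M) = -4.00 + 1.6349 = -2.37.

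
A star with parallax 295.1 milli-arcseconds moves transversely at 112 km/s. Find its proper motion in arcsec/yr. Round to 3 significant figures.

d = 1/p = 1/0.2951″ = 3.3887 pc.
μ = v_t / (4.74 d) = 112 / (4.74 × 3.3887) = 112 / 16.062 = 6.973 ″/yr.

6.97 arcsec/yr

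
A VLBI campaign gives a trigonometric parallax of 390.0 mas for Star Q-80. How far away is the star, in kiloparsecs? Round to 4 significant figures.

0.002564 kpc

p = 390.0 mas = 0.3900 arcsec.
d = 1/p = 1/0.3900 = 2.5641 pc.
= 0.0025641 kpc.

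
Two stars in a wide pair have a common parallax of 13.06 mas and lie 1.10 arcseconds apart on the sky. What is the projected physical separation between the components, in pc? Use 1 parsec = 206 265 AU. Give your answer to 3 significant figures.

d = 1/p = 1/0.01306″ = 76.57 pc.
At distance d (pc), an angle of θ arcsec spans θ·d AU: s = 1.10 × 76.57 = 84.227 AU.
= 84.227 / 206265 = 0.00040834 pc.

0.000408 pc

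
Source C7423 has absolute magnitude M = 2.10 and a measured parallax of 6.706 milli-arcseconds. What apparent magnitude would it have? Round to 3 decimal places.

d = 1/p = 1/0.006706″ = 149.12 pc.
m − M = 5 log₁₀ d − 5 = 5 log₁₀(149.12) − 5 = 10.8677 − 5 = 5.8677.
m = M + (m − M) = 2.10 + 5.8677 = 7.968.

m = 7.968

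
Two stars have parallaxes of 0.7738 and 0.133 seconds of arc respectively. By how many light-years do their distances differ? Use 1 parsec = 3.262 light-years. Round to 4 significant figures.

d_A = 1/0.7738″ = 1.2923 pc; d_B = 1/0.1330″ = 7.5188 pc.
|d_B − d_A| = |7.5188 − 1.2923| = 6.2265 pc = 6.2265 × 3.262 ly = 20.311 ly.

20.31 ly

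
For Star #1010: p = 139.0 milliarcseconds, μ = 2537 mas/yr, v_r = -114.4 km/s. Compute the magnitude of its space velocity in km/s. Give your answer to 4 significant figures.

143.4 km/s

d = 1/p = 1/0.1390″ = 7.1942 pc.
μ = 2537 mas/yr = 2.537 ″/yr.
v_t = 4.740 μ d = 4.740 × 2.537 × 7.1942 = 86.513 km/s.
v = √(v_r² + v_t²) = √((-114.4)² + 86.513²) = √20571.9 = 143.43 km/s.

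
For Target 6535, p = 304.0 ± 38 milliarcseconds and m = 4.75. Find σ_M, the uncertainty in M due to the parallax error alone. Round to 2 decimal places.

σ_M = 0.27 mag

M = m − 5 log₁₀ d + 5 = m + 5 log₁₀ p + 5, so ∂M/∂p = 5/(p ln 10).
σ_M = (5/ln 10) · (σ_p/p) = 2.1715 × 38/304.0 = 2.1715 × 0.125 = 0.27144.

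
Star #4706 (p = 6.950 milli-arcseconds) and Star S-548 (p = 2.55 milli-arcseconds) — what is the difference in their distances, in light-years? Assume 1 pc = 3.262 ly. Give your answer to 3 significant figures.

d_A = 1/0.006950″ = 143.88 pc; d_B = 1/0.002550″ = 392.16 pc.
|d_B − d_A| = |392.16 − 143.88| = 248.28 pc = 248.28 × 3.262 ly = 809.89 ly.

810 ly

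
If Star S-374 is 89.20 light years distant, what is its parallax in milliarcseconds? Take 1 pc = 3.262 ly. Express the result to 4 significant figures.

d = 89.20 ly ÷ 3.262 = 27.345 pc.
p = 1/d = 1/27.345 = 0.03657 arcsec.
= 0.03657 × 1000 = 36.57 mas.

36.57 mas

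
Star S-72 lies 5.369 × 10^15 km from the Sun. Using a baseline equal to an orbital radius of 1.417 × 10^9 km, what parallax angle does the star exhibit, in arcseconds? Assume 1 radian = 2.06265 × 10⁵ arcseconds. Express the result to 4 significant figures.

θ ≈ B/d = (1.417 × 10^9) / (5.369 × 10^15) = 2.6392 × 10^-7 rad.
In arcseconds: 2.6392 × 10^-7 × 206265 = 0.054437″.

0.05444 arcsec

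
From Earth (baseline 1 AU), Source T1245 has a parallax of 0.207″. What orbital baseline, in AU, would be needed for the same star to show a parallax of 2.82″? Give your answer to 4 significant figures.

Parallax scales linearly with baseline: p ∝ B, so B = p_target / p_Earth × 1 AU.
B = 2.82 / 0.207 = 13.623 AU.

13.62 AU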